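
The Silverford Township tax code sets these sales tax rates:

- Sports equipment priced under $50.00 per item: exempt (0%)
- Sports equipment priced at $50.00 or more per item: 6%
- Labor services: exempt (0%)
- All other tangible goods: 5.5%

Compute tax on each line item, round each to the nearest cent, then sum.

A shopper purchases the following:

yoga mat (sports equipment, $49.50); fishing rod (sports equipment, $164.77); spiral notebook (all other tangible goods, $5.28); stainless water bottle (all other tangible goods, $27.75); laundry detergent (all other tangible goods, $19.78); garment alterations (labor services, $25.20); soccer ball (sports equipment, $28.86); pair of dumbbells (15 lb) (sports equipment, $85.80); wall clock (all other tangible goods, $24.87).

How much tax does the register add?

Yoga mat $49.50: sports equipment, under $50.00 → 0% → $0.00
Fishing rod $164.77: sports equipment, $50.00 or more → 6% → $9.89
Spiral notebook $5.28: all other tangible goods → 5.5% → $0.29
Stainless water bottle $27.75: all other tangible goods → 5.5% → $1.53
Laundry detergent $19.78: all other tangible goods → 5.5% → $1.09
Garment alterations $25.20: labor services → 0% → $0.00
Soccer ball $28.86: sports equipment, under $50.00 → 0% → $0.00
Pair of dumbbells (15 lb) $85.80: sports equipment, $50.00 or more → 6% → $5.15
Wall clock $24.87: all other tangible goods → 5.5% → $1.37
Total tax = $9.89 + $0.29 + $1.53 + $1.09 + $5.15 + $1.37 = $19.32

$19.32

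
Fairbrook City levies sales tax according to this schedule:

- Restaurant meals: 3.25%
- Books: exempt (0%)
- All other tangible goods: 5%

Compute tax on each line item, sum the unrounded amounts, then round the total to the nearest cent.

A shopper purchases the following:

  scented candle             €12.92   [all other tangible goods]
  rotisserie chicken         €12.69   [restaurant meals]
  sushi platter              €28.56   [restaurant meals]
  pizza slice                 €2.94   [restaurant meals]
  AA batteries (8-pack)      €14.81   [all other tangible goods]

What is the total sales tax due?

Scented candle €12.92: all other tangible goods → 5% → €0.646
Rotisserie chicken €12.69: restaurant meals → 3.25% → €0.412425
Sushi platter €28.56: restaurant meals → 3.25% → €0.9282
Pizza slice €2.94: restaurant meals → 3.25% → €0.09555
AA batteries (8-pack) €14.81: all other tangible goods → 5% → €0.7405
Unrounded tax sum = €2.822675 → €2.82

€2.82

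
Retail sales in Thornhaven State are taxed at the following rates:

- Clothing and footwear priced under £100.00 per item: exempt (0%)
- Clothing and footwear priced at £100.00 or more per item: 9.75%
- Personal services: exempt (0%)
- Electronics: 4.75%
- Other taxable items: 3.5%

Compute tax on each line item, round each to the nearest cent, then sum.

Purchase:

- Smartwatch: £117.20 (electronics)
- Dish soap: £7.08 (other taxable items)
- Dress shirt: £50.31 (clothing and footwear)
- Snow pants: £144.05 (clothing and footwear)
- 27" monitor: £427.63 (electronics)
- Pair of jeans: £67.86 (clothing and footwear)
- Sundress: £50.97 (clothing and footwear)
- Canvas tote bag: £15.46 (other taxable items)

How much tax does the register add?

Smartwatch £117.20: electronics → 4.75% → £5.57
Dish soap £7.08: other taxable items → 3.5% → £0.25
Dress shirt £50.31: clothing and footwear, under £100.00 → 0% → £0.00
Snow pants £144.05: clothing and footwear, £100.00 or more → 9.75% → £14.04
27" monitor £427.63: electronics → 4.75% → £20.31
Pair of jeans £67.86: clothing and footwear, under £100.00 → 0% → £0.00
Sundress £50.97: clothing and footwear, under £100.00 → 0% → £0.00
Canvas tote bag £15.46: other taxable items → 3.5% → £0.54
Total tax = £5.57 + £0.25 + £14.04 + £20.31 + £0.54 = £40.71

£40.71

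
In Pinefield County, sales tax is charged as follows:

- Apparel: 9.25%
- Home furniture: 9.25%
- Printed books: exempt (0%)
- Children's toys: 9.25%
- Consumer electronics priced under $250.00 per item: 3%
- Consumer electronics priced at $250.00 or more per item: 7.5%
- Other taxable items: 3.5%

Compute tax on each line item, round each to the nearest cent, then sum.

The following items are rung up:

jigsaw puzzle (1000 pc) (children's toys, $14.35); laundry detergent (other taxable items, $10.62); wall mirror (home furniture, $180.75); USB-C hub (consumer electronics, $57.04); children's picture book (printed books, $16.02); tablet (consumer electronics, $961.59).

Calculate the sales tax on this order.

Jigsaw puzzle (1000 pc) $14.35: children's toys → 9.25% → $1.33
Laundry detergent $10.62: other taxable items → 3.5% → $0.37
Wall mirror $180.75: home furniture → 9.25% → $16.72
USB-C hub $57.04: consumer electronics, under $250.00 → 3% → $1.71
Children's picture book $16.02: printed books → 0% → $0.00
Tablet $961.59: consumer electronics, $250.00 or more → 7.5% → $72.12
Total tax = $1.33 + $0.37 + $16.72 + $1.71 + $72.12 = $92.25

$92.25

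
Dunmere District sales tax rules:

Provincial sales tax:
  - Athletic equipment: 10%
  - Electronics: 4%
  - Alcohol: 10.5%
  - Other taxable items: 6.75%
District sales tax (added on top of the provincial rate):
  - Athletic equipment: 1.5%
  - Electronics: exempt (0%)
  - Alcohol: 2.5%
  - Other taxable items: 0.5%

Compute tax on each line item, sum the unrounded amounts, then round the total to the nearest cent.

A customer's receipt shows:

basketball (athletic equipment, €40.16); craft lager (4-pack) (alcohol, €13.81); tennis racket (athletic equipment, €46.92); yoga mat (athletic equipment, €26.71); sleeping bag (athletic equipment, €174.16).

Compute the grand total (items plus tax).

€336.67

Basketball €40.16: athletic equipment → 10% + 1.5% district = 11.5% → €4.6184
Craft lager (4-pack) €13.81: alcohol → 10.5% + 2.5% district = 13% → €1.7953
Tennis racket €46.92: athletic equipment → 10% + 1.5% district = 11.5% → €5.3958
Yoga mat €26.71: athletic equipment → 10% + 1.5% district = 11.5% → €3.07165
Sleeping bag €174.16: athletic equipment → 10% + 1.5% district = 11.5% → €20.0284
Subtotal = €301.76; unrounded tax = €34.90955 → €34.91; total due = €336.67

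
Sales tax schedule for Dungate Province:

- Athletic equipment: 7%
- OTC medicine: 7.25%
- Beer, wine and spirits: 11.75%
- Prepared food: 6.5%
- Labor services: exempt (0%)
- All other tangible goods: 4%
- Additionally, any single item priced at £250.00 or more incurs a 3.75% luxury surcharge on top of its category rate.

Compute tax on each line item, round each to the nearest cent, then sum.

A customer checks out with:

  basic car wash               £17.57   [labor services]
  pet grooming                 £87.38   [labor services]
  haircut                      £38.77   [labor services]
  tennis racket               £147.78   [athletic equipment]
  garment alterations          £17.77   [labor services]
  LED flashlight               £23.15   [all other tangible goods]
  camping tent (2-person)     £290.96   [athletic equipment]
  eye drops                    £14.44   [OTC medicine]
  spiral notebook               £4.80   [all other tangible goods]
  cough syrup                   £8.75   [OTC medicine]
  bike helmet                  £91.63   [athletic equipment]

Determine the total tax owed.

£50.83

Basic car wash £17.57: labor services → 0% → £0.00
Pet grooming £87.38: labor services → 0% → £0.00
Haircut £38.77: labor services → 0% → £0.00
Tennis racket £147.78: athletic equipment → 7% → £10.34
Garment alterations £17.77: labor services → 0% → £0.00
LED flashlight £23.15: all other tangible goods → 4% → £0.93
Camping tent (2-person) £290.96: athletic equipment → 7% + 3.75% surcharge = 10.75% → £31.28
Eye drops £14.44: OTC medicine → 7.25% → £1.05
Spiral notebook £4.80: all other tangible goods → 4% → £0.19
Cough syrup £8.75: OTC medicine → 7.25% → £0.63
Bike helmet £91.63: athletic equipment → 7% → £6.41
Total tax = £10.34 + £0.93 + £31.28 + £1.05 + £0.19 + £0.63 + £6.41 = £50.83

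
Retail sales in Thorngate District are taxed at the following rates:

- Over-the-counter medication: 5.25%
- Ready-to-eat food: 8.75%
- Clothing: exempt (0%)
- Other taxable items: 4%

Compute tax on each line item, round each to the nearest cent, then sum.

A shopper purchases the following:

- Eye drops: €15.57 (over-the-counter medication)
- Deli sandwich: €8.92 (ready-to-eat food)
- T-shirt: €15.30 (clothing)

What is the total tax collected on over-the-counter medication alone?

Eye drops €15.57: over-the-counter medication → 5.25% → €0.82
Tax on over-the-counter medication = €0.82

€0.82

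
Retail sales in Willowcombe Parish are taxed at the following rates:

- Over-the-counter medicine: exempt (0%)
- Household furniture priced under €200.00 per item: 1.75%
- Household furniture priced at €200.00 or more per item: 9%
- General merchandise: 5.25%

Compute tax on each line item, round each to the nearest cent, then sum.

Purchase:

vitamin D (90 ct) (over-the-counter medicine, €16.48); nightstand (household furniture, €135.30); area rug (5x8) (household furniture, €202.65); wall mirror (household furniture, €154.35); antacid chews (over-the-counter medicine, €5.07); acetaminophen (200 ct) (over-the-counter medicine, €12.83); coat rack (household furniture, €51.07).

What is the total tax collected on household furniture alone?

€24.20

Nightstand €135.30: household furniture, under €200.00 → 1.75% → €2.37
Area rug (5x8) €202.65: household furniture, €200.00 or more → 9% → €18.24
Wall mirror €154.35: household furniture, under €200.00 → 1.75% → €2.70
Coat rack €51.07: household furniture, under €200.00 → 1.75% → €0.89
Tax on household furniture = €2.37 + €18.24 + €2.70 + €0.89 = €24.20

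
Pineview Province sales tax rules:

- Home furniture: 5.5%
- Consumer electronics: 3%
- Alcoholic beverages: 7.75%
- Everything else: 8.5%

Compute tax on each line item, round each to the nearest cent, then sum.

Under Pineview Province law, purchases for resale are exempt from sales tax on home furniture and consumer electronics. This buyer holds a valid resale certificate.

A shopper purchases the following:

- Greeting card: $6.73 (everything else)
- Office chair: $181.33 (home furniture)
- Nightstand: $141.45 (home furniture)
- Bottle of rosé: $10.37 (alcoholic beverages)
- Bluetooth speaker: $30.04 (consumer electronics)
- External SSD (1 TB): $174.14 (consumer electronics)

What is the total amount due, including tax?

$545.43

Greeting card $6.73: everything else → 8.5% → $0.57
Office chair $181.33: home furniture, buyer-exempt → 0% → $0.00
Nightstand $141.45: home furniture, buyer-exempt → 0% → $0.00
Bottle of rosé $10.37: alcoholic beverages → 7.75% → $0.80
Bluetooth speaker $30.04: consumer electronics, buyer-exempt → 0% → $0.00
External SSD (1 TB) $174.14: consumer electronics, buyer-exempt → 0% → $0.00
Subtotal = $544.06; tax = $1.37; total due = $545.43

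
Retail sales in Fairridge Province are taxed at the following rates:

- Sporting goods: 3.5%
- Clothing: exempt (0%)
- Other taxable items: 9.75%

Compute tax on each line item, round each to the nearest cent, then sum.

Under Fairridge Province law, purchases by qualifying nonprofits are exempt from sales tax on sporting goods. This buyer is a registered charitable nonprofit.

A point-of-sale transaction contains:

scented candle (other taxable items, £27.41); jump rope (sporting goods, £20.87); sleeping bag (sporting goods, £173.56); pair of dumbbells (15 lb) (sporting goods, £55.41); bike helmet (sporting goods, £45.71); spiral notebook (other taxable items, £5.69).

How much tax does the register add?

£3.22

Scented candle £27.41: other taxable items → 9.75% → £2.67
Jump rope £20.87: sporting goods, buyer-exempt → 0% → £0.00
Sleeping bag £173.56: sporting goods, buyer-exempt → 0% → £0.00
Pair of dumbbells (15 lb) £55.41: sporting goods, buyer-exempt → 0% → £0.00
Bike helmet £45.71: sporting goods, buyer-exempt → 0% → £0.00
Spiral notebook £5.69: other taxable items → 9.75% → £0.55
Total tax = £2.67 + £0.55 = £3.22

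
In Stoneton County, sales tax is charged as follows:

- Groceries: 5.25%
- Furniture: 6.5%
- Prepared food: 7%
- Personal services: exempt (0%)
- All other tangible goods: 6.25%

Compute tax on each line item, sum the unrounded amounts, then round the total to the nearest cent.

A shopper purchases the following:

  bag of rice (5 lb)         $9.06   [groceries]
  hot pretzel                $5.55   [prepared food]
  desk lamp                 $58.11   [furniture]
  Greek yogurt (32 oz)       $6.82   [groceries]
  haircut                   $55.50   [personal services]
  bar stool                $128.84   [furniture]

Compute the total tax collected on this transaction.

Bag of rice (5 lb) $9.06: groceries → 5.25% → $0.47565
Hot pretzel $5.55: prepared food → 7% → $0.3885
Desk lamp $58.11: furniture → 6.5% → $3.77715
Greek yogurt (32 oz) $6.82: groceries → 5.25% → $0.35805
Haircut $55.50: personal services → 0% → $0.00
Bar stool $128.84: furniture → 6.5% → $8.3746
Unrounded tax sum = $13.37395 → $13.37

$13.37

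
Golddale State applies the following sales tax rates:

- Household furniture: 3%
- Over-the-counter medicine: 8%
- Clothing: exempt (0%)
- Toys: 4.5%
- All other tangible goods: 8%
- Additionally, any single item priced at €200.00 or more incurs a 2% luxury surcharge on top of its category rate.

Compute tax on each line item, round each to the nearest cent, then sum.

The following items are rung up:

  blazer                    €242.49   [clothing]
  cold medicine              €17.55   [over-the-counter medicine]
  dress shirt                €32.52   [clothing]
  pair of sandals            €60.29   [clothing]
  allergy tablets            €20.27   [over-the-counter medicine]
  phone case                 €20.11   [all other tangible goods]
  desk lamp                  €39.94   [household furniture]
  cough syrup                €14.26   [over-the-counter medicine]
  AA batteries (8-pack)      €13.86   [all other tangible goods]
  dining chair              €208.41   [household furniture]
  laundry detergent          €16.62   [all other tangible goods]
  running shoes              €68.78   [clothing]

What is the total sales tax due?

€24.68

Blazer €242.49: clothing → 0% + 2% surcharge = 2% → €4.85
Cold medicine €17.55: over-the-counter medicine → 8% → €1.40
Dress shirt €32.52: clothing → 0% → €0.00
Pair of sandals €60.29: clothing → 0% → €0.00
Allergy tablets €20.27: over-the-counter medicine → 8% → €1.62
Phone case €20.11: all other tangible goods → 8% → €1.61
Desk lamp €39.94: household furniture → 3% → €1.20
Cough syrup €14.26: over-the-counter medicine → 8% → €1.14
AA batteries (8-pack) €13.86: all other tangible goods → 8% → €1.11
Dining chair €208.41: household furniture → 3% + 2% surcharge = 5% → €10.42
Laundry detergent €16.62: all other tangible goods → 8% → €1.33
Running shoes €68.78: clothing → 0% → €0.00
Total tax = €4.85 + €1.40 + €1.62 + €1.61 + €1.20 + €1.14 + €1.11 + €10.42 + €1.33 = €24.68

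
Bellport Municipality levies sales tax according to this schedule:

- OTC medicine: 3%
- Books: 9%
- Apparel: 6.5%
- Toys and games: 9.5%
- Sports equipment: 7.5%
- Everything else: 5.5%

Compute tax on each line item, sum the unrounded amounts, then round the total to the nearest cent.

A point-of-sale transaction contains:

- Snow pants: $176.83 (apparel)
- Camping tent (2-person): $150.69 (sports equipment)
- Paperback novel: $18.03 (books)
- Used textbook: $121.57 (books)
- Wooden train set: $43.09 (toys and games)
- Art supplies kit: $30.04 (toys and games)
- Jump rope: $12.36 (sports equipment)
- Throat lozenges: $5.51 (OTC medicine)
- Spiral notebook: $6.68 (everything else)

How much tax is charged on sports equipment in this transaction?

Camping tent (2-person) $150.69: sports equipment → 7.5% → $11.30175
Jump rope $12.36: sports equipment → 7.5% → $0.927
Tax on sports equipment: unrounded sum = $12.22875 → $12.23

$12.23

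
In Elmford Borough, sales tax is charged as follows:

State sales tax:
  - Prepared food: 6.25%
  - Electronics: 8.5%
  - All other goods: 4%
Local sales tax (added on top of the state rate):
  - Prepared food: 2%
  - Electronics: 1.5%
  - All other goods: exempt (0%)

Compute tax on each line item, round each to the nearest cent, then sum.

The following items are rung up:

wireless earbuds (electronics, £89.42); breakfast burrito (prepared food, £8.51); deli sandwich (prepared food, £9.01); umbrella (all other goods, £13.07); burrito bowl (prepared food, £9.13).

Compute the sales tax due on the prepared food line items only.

Breakfast burrito £8.51: prepared food → 6.25% + 2% local = 8.25% → £0.70
Deli sandwich £9.01: prepared food → 6.25% + 2% local = 8.25% → £0.74
Burrito bowl £9.13: prepared food → 6.25% + 2% local = 8.25% → £0.75
Tax on prepared food = £0.70 + £0.74 + £0.75 = £2.19

£2.19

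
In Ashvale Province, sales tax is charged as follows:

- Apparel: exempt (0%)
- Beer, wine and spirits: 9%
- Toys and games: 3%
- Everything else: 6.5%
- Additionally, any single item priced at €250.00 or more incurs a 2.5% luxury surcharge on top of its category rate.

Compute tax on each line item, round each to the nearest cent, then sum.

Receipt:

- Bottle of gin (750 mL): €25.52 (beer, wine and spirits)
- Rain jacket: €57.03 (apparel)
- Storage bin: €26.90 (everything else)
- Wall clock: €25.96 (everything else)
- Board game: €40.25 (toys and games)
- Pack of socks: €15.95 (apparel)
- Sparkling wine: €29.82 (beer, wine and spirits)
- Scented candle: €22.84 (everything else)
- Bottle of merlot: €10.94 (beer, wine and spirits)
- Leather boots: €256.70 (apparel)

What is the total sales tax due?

€18.51

Bottle of gin (750 mL) €25.52: beer, wine and spirits → 9% → €2.30
Rain jacket €57.03: apparel → 0% → €0.00
Storage bin €26.90: everything else → 6.5% → €1.75
Wall clock €25.96: everything else → 6.5% → €1.69
Board game €40.25: toys and games → 3% → €1.21
Pack of socks €15.95: apparel → 0% → €0.00
Sparkling wine €29.82: beer, wine and spirits → 9% → €2.68
Scented candle €22.84: everything else → 6.5% → €1.48
Bottle of merlot €10.94: beer, wine and spirits → 9% → €0.98
Leather boots €256.70: apparel → 0% + 2.5% surcharge = 2.5% → €6.42
Total tax = €2.30 + €1.75 + €1.69 + €1.21 + €2.68 + €1.48 + €0.98 + €6.42 = €18.51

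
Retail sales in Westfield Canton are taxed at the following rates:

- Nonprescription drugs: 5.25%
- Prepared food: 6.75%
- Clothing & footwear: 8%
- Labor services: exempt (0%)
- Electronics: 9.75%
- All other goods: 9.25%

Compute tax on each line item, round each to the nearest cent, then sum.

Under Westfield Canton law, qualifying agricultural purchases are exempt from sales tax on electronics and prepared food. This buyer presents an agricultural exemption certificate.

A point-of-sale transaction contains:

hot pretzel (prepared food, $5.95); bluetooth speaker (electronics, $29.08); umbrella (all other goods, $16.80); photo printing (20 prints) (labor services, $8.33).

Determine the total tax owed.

$1.55

Hot pretzel $5.95: prepared food, buyer-exempt → 0% → $0.00
Bluetooth speaker $29.08: electronics, buyer-exempt → 0% → $0.00
Umbrella $16.80: all other goods → 9.25% → $1.55
Photo printing (20 prints) $8.33: labor services → 0% → $0.00
Total tax = $1.55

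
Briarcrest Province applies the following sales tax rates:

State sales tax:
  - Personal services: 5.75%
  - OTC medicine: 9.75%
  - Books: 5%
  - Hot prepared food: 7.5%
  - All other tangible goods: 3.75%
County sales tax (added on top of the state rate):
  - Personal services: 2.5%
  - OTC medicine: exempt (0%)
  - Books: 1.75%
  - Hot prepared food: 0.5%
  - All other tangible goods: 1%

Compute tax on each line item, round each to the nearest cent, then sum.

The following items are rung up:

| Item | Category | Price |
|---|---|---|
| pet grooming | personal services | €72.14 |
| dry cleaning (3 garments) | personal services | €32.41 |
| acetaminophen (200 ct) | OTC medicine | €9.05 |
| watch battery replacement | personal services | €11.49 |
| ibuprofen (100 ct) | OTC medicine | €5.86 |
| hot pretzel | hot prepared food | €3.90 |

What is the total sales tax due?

€11.33

Pet grooming €72.14: personal services → 5.75% + 2.5% county = 8.25% → €5.95
Dry cleaning (3 garments) €32.41: personal services → 5.75% + 2.5% county = 8.25% → €2.67
Acetaminophen (200 ct) €9.05: OTC medicine → 9.75% + 0% county = 9.75% → €0.88
Watch battery replacement €11.49: personal services → 5.75% + 2.5% county = 8.25% → €0.95
Ibuprofen (100 ct) €5.86: OTC medicine → 9.75% + 0% county = 9.75% → €0.57
Hot pretzel €3.90: hot prepared food → 7.5% + 0.5% county = 8% → €0.31
Total tax = €5.95 + €2.67 + €0.88 + €0.95 + €0.57 + €0.31 = €11.33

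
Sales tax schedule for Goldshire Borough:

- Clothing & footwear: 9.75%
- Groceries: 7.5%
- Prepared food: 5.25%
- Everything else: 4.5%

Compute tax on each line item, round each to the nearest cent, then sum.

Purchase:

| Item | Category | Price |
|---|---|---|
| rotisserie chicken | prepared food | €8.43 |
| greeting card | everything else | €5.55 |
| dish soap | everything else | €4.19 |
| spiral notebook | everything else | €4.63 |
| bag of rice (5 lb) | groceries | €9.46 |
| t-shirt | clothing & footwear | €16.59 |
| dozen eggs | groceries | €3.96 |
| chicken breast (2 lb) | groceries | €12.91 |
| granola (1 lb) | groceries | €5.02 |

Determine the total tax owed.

Rotisserie chicken €8.43: prepared food → 5.25% → €0.44
Greeting card €5.55: everything else → 4.5% → €0.25
Dish soap €4.19: everything else → 4.5% → €0.19
Spiral notebook €4.63: everything else → 4.5% → €0.21
Bag of rice (5 lb) €9.46: groceries → 7.5% → €0.71
T-shirt €16.59: clothing & footwear → 9.75% → €1.62
Dozen eggs €3.96: groceries → 7.5% → €0.30
Chicken breast (2 lb) €12.91: groceries → 7.5% → €0.97
Granola (1 lb) €5.02: groceries → 7.5% → €0.38
Total tax = €0.44 + €0.25 + €0.19 + €0.21 + €0.71 + €1.62 + €0.30 + €0.97 + €0.38 = €5.07

€5.07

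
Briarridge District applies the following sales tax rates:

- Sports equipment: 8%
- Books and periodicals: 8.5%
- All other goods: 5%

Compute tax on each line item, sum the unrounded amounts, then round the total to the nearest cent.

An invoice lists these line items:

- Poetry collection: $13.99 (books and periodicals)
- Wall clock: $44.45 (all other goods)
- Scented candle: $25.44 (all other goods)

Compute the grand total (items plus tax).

$88.56

Poetry collection $13.99: books and periodicals → 8.5% → $1.18915
Wall clock $44.45: all other goods → 5% → $2.2225
Scented candle $25.44: all other goods → 5% → $1.272
Subtotal = $83.88; unrounded tax = $4.68365 → $4.68; total due = $88.56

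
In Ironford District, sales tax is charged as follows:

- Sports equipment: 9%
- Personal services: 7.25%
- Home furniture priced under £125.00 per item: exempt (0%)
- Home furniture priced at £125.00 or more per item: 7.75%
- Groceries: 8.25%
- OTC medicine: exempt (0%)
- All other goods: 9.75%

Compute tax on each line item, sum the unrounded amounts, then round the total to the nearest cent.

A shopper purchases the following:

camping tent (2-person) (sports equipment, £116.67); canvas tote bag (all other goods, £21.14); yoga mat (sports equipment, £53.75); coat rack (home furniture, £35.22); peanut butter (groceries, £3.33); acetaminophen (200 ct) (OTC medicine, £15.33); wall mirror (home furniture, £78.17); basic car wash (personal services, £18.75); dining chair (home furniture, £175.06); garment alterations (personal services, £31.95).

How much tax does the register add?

Camping tent (2-person) £116.67: sports equipment → 9% → £10.5003
Canvas tote bag £21.14: all other goods → 9.75% → £2.06115
Yoga mat £53.75: sports equipment → 9% → £4.8375
Coat rack £35.22: home furniture, under £125.00 → 0% → £0.00
Peanut butter £3.33: groceries → 8.25% → £0.274725
Acetaminophen (200 ct) £15.33: OTC medicine → 0% → £0.00
Wall mirror £78.17: home furniture, under £125.00 → 0% → £0.00
Basic car wash £18.75: personal services → 7.25% → £1.359375
Dining chair £175.06: home furniture, £125.00 or more → 7.75% → £13.56715
Garment alterations £31.95: personal services → 7.25% → £2.316375
Unrounded tax sum = £34.916575 → £34.92

£34.92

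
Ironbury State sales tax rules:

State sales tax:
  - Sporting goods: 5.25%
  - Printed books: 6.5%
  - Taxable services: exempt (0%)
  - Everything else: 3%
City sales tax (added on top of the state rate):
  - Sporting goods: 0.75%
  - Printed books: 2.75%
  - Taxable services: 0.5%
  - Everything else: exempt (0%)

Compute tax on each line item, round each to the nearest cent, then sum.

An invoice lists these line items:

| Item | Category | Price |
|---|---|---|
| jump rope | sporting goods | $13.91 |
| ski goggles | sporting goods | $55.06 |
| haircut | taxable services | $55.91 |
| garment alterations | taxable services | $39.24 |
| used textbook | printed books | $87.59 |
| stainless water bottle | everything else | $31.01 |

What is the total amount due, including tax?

$296.36

Jump rope $13.91: sporting goods → 5.25% + 0.75% city = 6% → $0.83
Ski goggles $55.06: sporting goods → 5.25% + 0.75% city = 6% → $3.30
Haircut $55.91: taxable services → 0% + 0.5% city = 0.5% → $0.28
Garment alterations $39.24: taxable services → 0% + 0.5% city = 0.5% → $0.20
Used textbook $87.59: printed books → 6.5% + 2.75% city = 9.25% → $8.10
Stainless water bottle $31.01: everything else → 3% + 0% city = 3% → $0.93
Subtotal = $282.72; tax = $13.64; total due = $296.36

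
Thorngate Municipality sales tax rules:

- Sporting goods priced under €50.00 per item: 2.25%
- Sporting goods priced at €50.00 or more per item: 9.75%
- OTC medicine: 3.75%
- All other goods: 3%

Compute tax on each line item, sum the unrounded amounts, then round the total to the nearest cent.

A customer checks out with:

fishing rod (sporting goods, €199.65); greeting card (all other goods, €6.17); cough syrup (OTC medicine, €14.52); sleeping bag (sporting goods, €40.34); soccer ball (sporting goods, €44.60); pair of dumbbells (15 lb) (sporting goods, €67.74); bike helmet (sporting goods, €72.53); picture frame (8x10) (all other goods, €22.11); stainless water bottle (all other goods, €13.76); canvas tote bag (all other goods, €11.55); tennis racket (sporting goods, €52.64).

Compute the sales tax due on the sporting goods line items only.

€40.19

Fishing rod €199.65: sporting goods, €50.00 or more → 9.75% → €19.465875
Sleeping bag €40.34: sporting goods, under €50.00 → 2.25% → €0.90765
Soccer ball €44.60: sporting goods, under €50.00 → 2.25% → €1.0035
Pair of dumbbells (15 lb) €67.74: sporting goods, €50.00 or more → 9.75% → €6.60465
Bike helmet €72.53: sporting goods, €50.00 or more → 9.75% → €7.071675
Tennis racket €52.64: sporting goods, €50.00 or more → 9.75% → €5.1324
Tax on sporting goods: unrounded sum = €40.18575 → €40.19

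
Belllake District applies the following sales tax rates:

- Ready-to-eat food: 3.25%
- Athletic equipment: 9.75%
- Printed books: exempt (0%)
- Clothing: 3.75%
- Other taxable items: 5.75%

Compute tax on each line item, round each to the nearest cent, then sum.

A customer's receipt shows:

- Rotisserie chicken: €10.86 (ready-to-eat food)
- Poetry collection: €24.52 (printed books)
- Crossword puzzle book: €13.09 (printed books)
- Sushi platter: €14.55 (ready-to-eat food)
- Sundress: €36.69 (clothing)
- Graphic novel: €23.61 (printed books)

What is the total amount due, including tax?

€125.52

Rotisserie chicken €10.86: ready-to-eat food → 3.25% → €0.35
Poetry collection €24.52: printed books → 0% → €0.00
Crossword puzzle book €13.09: printed books → 0% → €0.00
Sushi platter €14.55: ready-to-eat food → 3.25% → €0.47
Sundress €36.69: clothing → 3.75% → €1.38
Graphic novel €23.61: printed books → 0% → €0.00
Subtotal = €123.32; tax = €2.20; total due = €125.52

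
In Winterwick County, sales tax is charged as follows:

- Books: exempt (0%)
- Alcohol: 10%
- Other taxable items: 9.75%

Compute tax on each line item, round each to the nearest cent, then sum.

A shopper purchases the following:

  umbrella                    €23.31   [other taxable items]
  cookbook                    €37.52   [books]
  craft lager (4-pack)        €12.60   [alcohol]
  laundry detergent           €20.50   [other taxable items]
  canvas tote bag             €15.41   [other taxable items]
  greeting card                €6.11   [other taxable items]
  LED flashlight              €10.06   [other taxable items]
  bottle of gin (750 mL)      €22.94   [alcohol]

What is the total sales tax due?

Umbrella €23.31: other taxable items → 9.75% → €2.27
Cookbook €37.52: books → 0% → €0.00
Craft lager (4-pack) €12.60: alcohol → 10% → €1.26
Laundry detergent €20.50: other taxable items → 9.75% → €2.00
Canvas tote bag €15.41: other taxable items → 9.75% → €1.50
Greeting card €6.11: other taxable items → 9.75% → €0.60
LED flashlight €10.06: other taxable items → 9.75% → €0.98
Bottle of gin (750 mL) €22.94: alcohol → 10% → €2.29
Total tax = €2.27 + €1.26 + €2.00 + €1.50 + €0.60 + €0.98 + €2.29 = €10.90

€10.90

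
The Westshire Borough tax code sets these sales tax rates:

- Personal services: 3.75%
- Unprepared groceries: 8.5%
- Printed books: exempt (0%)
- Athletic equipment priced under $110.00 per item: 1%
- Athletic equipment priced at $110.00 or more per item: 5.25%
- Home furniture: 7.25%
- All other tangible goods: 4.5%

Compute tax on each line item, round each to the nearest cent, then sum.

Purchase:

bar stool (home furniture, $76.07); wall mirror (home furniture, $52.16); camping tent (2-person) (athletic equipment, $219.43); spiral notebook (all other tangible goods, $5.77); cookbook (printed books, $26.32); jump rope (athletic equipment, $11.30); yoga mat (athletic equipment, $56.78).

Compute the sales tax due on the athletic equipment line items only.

$12.20

Camping tent (2-person) $219.43: athletic equipment, $110.00 or more → 5.25% → $11.52
Jump rope $11.30: athletic equipment, under $110.00 → 1% → $0.11
Yoga mat $56.78: athletic equipment, under $110.00 → 1% → $0.57
Tax on athletic equipment = $11.52 + $0.11 + $0.57 = $12.20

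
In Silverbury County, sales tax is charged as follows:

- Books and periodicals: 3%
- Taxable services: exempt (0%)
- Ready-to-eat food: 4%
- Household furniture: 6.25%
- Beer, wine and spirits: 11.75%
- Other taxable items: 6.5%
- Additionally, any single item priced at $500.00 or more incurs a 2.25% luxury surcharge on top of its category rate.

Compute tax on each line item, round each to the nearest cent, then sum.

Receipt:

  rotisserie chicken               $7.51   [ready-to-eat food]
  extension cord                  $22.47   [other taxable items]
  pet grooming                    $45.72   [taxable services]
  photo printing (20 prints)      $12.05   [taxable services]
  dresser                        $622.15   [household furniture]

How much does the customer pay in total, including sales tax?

Rotisserie chicken $7.51: ready-to-eat food → 4% → $0.30
Extension cord $22.47: other taxable items → 6.5% → $1.46
Pet grooming $45.72: taxable services → 0% → $0.00
Photo printing (20 prints) $12.05: taxable services → 0% → $0.00
Dresser $622.15: household furniture → 6.25% + 2.25% surcharge = 8.5% → $52.88
Subtotal = $709.90; tax = $54.64; total due = $764.54

$764.54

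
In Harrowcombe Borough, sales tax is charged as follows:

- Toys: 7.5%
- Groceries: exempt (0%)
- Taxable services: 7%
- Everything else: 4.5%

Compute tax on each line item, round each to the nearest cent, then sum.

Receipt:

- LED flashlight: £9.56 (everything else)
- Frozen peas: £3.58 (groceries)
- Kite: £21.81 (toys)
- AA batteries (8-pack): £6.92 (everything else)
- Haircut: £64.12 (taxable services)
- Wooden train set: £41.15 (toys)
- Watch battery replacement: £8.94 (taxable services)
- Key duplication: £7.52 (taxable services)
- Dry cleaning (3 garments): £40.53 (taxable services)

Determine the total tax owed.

£13.96

LED flashlight £9.56: everything else → 4.5% → £0.43
Frozen peas £3.58: groceries → 0% → £0.00
Kite £21.81: toys → 7.5% → £1.64
AA batteries (8-pack) £6.92: everything else → 4.5% → £0.31
Haircut £64.12: taxable services → 7% → £4.49
Wooden train set £41.15: toys → 7.5% → £3.09
Watch battery replacement £8.94: taxable services → 7% → £0.63
Key duplication £7.52: taxable services → 7% → £0.53
Dry cleaning (3 garments) £40.53: taxable services → 7% → £2.84
Total tax = £0.43 + £1.64 + £0.31 + £4.49 + £3.09 + £0.63 + £0.53 + £2.84 = £13.96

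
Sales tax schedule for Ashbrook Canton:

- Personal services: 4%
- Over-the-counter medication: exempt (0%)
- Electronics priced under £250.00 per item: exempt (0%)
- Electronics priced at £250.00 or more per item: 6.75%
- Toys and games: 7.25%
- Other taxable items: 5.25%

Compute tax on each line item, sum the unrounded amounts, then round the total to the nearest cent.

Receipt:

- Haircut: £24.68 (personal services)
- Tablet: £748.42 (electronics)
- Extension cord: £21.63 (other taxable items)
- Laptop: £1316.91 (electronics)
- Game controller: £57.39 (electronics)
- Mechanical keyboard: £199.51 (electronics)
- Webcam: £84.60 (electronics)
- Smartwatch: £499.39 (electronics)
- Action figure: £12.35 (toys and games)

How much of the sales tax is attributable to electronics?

£173.12

Tablet £748.42: electronics, £250.00 or more → 6.75% → £50.51835
Laptop £1316.91: electronics, £250.00 or more → 6.75% → £88.891425
Game controller £57.39: electronics, under £250.00 → 0% → £0.00
Mechanical keyboard £199.51: electronics, under £250.00 → 0% → £0.00
Webcam £84.60: electronics, under £250.00 → 0% → £0.00
Smartwatch £499.39: electronics, £250.00 or more → 6.75% → £33.708825
Tax on electronics: unrounded sum = £173.1186 → £173.12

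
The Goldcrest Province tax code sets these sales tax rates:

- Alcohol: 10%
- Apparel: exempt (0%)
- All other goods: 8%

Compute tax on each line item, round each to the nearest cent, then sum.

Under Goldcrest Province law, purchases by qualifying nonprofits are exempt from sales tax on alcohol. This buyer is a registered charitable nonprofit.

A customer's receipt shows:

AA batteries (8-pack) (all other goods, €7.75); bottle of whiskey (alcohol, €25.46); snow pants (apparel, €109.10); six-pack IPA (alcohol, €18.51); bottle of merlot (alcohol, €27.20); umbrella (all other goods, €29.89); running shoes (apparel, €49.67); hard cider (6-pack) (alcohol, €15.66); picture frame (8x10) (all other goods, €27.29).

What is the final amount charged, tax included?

AA batteries (8-pack) €7.75: all other goods → 8% → €0.62
Bottle of whiskey €25.46: alcohol, buyer-exempt → 0% → €0.00
Snow pants €109.10: apparel → 0% → €0.00
Six-pack IPA €18.51: alcohol, buyer-exempt → 0% → €0.00
Bottle of merlot €27.20: alcohol, buyer-exempt → 0% → €0.00
Umbrella €29.89: all other goods → 8% → €2.39
Running shoes €49.67: apparel → 0% → €0.00
Hard cider (6-pack) €15.66: alcohol, buyer-exempt → 0% → €0.00
Picture frame (8x10) €27.29: all other goods → 8% → €2.18
Subtotal = €310.53; tax = €5.19; total due = €315.72

€315.72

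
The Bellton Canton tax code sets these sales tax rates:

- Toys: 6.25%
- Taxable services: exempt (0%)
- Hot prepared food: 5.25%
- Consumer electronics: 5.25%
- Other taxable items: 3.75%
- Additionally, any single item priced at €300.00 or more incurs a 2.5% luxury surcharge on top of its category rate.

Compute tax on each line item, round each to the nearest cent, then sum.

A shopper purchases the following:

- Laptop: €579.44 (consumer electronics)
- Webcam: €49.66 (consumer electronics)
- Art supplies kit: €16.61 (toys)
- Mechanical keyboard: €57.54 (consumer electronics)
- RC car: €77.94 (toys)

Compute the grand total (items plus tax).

Laptop €579.44: consumer electronics → 5.25% + 2.5% surcharge = 7.75% → €44.91
Webcam €49.66: consumer electronics → 5.25% → €2.61
Art supplies kit €16.61: toys → 6.25% → €1.04
Mechanical keyboard €57.54: consumer electronics → 5.25% → €3.02
RC car €77.94: toys → 6.25% → €4.87
Subtotal = €781.19; tax = €56.45; total due = €837.64

€837.64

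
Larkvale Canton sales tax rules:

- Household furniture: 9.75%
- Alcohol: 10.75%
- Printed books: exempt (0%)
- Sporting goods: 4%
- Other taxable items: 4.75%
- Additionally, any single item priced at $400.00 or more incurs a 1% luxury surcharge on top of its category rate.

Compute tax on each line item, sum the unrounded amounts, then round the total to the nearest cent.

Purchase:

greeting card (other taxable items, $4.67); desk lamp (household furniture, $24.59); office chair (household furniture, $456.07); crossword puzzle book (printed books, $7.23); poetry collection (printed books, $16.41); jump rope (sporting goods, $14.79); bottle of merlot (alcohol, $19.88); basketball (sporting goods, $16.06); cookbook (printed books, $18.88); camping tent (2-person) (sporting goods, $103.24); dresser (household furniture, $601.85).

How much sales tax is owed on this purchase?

$123.85

Greeting card $4.67: other taxable items → 4.75% → $0.221825
Desk lamp $24.59: household furniture → 9.75% → $2.397525
Office chair $456.07: household furniture → 9.75% + 1% surcharge = 10.75% → $49.027525
Crossword puzzle book $7.23: printed books → 0% → $0.00
Poetry collection $16.41: printed books → 0% → $0.00
Jump rope $14.79: sporting goods → 4% → $0.5916
Bottle of merlot $19.88: alcohol → 10.75% → $2.1371
Basketball $16.06: sporting goods → 4% → $0.6424
Cookbook $18.88: printed books → 0% → $0.00
Camping tent (2-person) $103.24: sporting goods → 4% → $4.1296
Dresser $601.85: household furniture → 9.75% + 1% surcharge = 10.75% → $64.698875
Unrounded tax sum = $123.84645 → $123.85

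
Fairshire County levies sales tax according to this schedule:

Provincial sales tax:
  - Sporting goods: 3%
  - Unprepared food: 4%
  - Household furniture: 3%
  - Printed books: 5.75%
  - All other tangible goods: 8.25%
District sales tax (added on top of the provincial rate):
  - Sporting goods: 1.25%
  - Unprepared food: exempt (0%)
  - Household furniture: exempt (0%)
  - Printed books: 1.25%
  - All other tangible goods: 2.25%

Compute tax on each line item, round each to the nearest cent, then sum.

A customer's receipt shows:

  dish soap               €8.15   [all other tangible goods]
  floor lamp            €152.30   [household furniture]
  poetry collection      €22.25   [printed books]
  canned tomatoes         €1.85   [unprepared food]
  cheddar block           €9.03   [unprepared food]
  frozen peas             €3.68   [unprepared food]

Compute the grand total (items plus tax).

€204.83

Dish soap €8.15: all other tangible goods → 8.25% + 2.25% district = 10.5% → €0.86
Floor lamp €152.30: household furniture → 3% + 0% district = 3% → €4.57
Poetry collection €22.25: printed books → 5.75% + 1.25% district = 7% → €1.56
Canned tomatoes €1.85: unprepared food → 4% + 0% district = 4% → €0.07
Cheddar block €9.03: unprepared food → 4% + 0% district = 4% → €0.36
Frozen peas €3.68: unprepared food → 4% + 0% district = 4% → €0.15
Subtotal = €197.26; tax = €7.57; total due = €204.83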